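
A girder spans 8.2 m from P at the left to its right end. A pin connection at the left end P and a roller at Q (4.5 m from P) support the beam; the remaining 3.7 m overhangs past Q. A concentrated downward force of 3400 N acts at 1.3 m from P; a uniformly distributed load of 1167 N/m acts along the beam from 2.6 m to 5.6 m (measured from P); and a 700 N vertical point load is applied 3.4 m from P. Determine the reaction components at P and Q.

P_x = 0, P_y = 2900 N, Q_y = 4701 N

Resultant of the distributed load: 1167 × 3 = 3501 N at 4.1 m from P.
Moments about P: Q_y·4.5 − 3400·1.3 − (1167·3)·4.1 − 700·3.4 = 0 → Q_y = 21154.1/4.5 = 4700.91 ≈ 4701 N.
ΣF_y = 0: P_y + 4700.91 − 3400 − 1167·3 − 700 = 0 → P_y = 2900 N.
ΣF_x = 0: no horizontal applied forces, so P_x = 0.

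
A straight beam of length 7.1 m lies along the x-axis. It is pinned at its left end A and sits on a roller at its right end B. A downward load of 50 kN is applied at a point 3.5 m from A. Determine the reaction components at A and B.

A_x = 0, A_y = 25.35 kN, B_y = 24.65 kN

Taking moments about A: B_y·7.1 − 50·3.5 = 0 → B_y = 175/7.1 = 24.6479 ≈ 24.65 kN.
ΣF_y = 0: A_y + 24.6479 − 50 = 0 → A_y = 25.35 kN.
ΣF_x = 0: no horizontal applied forces, so A_x = 0.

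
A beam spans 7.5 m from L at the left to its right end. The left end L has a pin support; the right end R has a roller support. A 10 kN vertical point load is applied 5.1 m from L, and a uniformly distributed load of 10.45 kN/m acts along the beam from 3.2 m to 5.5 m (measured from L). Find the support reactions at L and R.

Resultant of the distributed load: 10.45 × 2.3 = 24.035 kN at 4.35 m from L.
Moments about L: R_y·7.5 − 10·5.1 − (10.45·2.3)·4.35 = 0 → R_y = 155.55225/7.5 = 20.7403 ≈ 20.74 kN.
ΣF_y = 0: L_y + 20.7403 − 10 − 10.45·2.3 = 0 → L_y = 13.29 kN.
ΣF_x = 0: no horizontal applied forces, so L_x = 0.

L_x = 0, L_y = 13.29 kN, R_y = 20.74 kN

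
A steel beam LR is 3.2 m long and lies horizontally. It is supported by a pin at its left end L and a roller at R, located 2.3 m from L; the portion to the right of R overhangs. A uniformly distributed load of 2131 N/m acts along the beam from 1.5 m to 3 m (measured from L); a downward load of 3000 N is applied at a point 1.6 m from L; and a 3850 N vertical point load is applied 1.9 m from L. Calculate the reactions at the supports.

L_x = 0, L_y = 1652 N, R_y = 8394 N

Resultant of the distributed load: 2131 × 1.5 = 3196.5 N at 2.25 m from L.
Moments about L: R_y·2.3 − (2131·1.5)·2.25 − 3000·1.6 − 3850·1.9 = 0 → R_y = 19307.125/2.3 = 8394.4 ≈ 8394 N.
ΣF_y = 0: L_y + 8394.4 − 2131·1.5 − 3000 − 3850 = 0 → L_y = 1652 N.
ΣF_x = 0: no horizontal applied forces, so L_x = 0.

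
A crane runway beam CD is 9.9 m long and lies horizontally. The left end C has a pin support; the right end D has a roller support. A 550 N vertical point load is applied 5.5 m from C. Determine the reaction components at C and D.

C_x = 0, C_y = 244.4 N, D_y = 305.6 N

Moments about C: D_y·9.9 − 550·5.5 = 0 → D_y = 3025/9.9 = 305.556 ≈ 305.6 N.
ΣF_y = 0: C_y + 305.556 − 550 = 0 → C_y = 244.4 N.
ΣF_x = 0: no horizontal applied forces, so C_x = 0.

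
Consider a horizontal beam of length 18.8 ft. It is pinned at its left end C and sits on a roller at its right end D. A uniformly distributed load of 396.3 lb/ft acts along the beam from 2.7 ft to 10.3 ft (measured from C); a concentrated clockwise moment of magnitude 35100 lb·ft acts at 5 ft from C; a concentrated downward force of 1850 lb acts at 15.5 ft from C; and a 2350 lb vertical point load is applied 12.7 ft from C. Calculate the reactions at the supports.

C_x = 0, C_y = 1191 lb, D_y = 6021 lb

Resultant of the distributed load: 396.3 × 7.6 = 3011.88 lb at 6.5 ft from C.
ΣM about C: D_y·18.8 − (396.3·7.6)·6.5 − 35100 − 1850·15.5 − 2350·12.7 = 0 → D_y = 113197.22/18.8 = 6021.13 ≈ 6021 lb.
ΣF_y = 0: C_y + 6021.13 − 396.3·7.6 − 1850 − 2350 = 0 → C_y = 1191 lb.
ΣF_x = 0: no horizontal applied forces, so C_x = 0.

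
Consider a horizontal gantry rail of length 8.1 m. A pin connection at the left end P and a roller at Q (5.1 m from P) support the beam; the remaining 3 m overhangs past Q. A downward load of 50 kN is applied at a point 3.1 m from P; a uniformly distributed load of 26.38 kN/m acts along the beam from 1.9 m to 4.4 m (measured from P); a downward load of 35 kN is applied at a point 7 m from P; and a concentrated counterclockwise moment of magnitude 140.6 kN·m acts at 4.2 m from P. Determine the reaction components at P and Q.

Resultant of the distributed load: 26.38 × 2.5 = 65.95 kN at 3.15 m from P.
Moments about P: Q_y·5.1 − 50·3.1 − (26.38·2.5)·3.15 − 35·7 + 140.6 = 0 → Q_y = 467.1425/5.1 = 91.5966 ≈ 91.60 kN.
ΣF_y = 0: P_y + 91.5966 − 50 − 26.38·2.5 − 35 = 0 → P_y = 59.35 kN.
ΣF_x = 0: no horizontal applied forces, so P_x = 0.

P_x = 0, P_y = 59.35 kN, Q_y = 91.60 kN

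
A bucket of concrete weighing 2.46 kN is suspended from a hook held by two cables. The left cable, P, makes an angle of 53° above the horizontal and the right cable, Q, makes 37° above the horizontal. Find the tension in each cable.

T_P = 1.965 kN, T_Q = 1.480 kN

ΣF_x = 0: −T_P·cos53° + T_Q·cos37° = 0 → T_Q = 0.753554·T_P.
ΣF_y = 0: T_P·sin53° + T_Q·sin37° = 2.46.
Substitute: T_P·(0.798636 + 0.753554·0.601815) = 2.46 → T_P = 1.96464 ≈ 1.965 kN.
Then T_Q = 0.753554 × 1.96464 = 1.480 kN.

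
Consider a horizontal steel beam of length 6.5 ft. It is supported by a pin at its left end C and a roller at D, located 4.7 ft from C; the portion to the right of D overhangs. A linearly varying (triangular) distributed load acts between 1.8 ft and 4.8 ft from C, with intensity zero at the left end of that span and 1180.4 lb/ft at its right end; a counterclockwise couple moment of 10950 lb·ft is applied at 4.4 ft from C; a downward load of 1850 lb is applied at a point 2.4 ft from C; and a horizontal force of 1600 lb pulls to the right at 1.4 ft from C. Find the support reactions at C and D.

C_x = -1600 lb, C_y = 3574 lb, D_y = 46.44 lb

Resultant of the triangular load: ½ × 1180.4 × 3 = 1770.6 lb, acting at 3.8 ft from C (one-third of the span from the peak).
ΣM about C: D_y·4.7 − (½·1180.4·3)·3.8 + 10950 − 1850·2.4 = 0 → D_y = 218.28/4.7 = 46.4426 ≈ 46.44 lb.
ΣF_y = 0: C_y + 46.4426 − ½·1180.4·3 − 1850 = 0 → C_y = 3574 lb.
ΣF_x = 0: C_x + 1600 = 0 → C_x = -1600 lb.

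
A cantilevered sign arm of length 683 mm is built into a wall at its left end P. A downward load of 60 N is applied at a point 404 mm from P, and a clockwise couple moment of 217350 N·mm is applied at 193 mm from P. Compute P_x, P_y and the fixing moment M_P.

ΣF_x = 0: P_x = 0.
ΣF_y = 0: P_y − 60 = 0 → P_y = 60.00 N.
ΣM about P: M_P − 60·404 − 217350 = 0 → M_P = 241600 N·mm.

P_x = 0, P_y = 60.00 N, M_P = 241600 N·mm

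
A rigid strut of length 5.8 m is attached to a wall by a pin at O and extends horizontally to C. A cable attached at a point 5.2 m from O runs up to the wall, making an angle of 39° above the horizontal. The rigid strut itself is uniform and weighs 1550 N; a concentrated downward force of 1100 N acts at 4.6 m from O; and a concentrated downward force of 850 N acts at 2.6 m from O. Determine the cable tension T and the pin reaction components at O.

ΣM about O: T·sin39°·5.2 − 1550·2.9 − 1100·4.6 − 850·2.6 = 0 → T = 11765/(5.2·0.62932) = 3595.15 ≈ 3595 N.
ΣF_x = 0: O_x − T·cos39° = 0 → O_x = 3595.15 × 0.777146 = 2794 N.
ΣF_y = 0: O_y + T·sin39° − 1550 − 1100 − 850 = 0 → O_y = 3500 − 3595.15 × 0.62932 = 1238 N.

T = 3595 N, O_x = 2794 N, O_y = 1238 N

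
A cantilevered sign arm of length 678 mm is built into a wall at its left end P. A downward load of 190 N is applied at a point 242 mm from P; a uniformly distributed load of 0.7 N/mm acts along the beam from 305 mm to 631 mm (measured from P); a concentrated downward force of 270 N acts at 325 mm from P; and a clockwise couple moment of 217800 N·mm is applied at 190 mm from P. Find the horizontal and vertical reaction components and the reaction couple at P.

Resultant of the distributed load: 0.7 × 326 = 228.2 N at 468 mm from P.
ΣF_x = 0: P_x = 0.
ΣF_y = 0: P_y − 190 − 0.7·326 − 270 = 0 → P_y = 688.2 N.
ΣM about P: M_P − 190·242 − (0.7·326)·468 − 270·325 − 217800 = 0 → M_P = 458300 N·mm.

P_x = 0, P_y = 688.2 N, M_P = 458300 N·mm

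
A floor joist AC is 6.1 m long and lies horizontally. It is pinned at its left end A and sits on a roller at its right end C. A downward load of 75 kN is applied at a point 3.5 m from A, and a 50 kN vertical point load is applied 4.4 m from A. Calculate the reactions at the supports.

Taking moments about A: C_y·6.1 − 75·3.5 − 50·4.4 = 0 → C_y = 482.5/6.1 = 79.0984 ≈ 79.10 kN.
ΣF_y = 0: A_y + 79.0984 − 75 − 50 = 0 → A_y = 45.90 kN.
ΣF_x = 0: no horizontal applied forces, so A_x = 0.

A_x = 0, A_y = 45.90 kN, C_y = 79.10 kN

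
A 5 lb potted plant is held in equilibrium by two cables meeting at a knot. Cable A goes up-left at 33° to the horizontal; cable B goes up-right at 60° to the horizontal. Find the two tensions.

ΣF_x = 0: −T_A·cos33° + T_B·cos60° = 0 → T_B = 1.67734·T_A.
ΣF_y = 0: T_A·sin33° + T_B·sin60° = 5.
Substitute: T_A·(0.544639 + 1.67734·0.866025) = 5 → T_A = 2.50343 ≈ 2.503 lb.
Then T_B = 1.67734 × 2.50343 = 4.199 lb.

T_A = 2.503 lb, T_B = 4.199 lb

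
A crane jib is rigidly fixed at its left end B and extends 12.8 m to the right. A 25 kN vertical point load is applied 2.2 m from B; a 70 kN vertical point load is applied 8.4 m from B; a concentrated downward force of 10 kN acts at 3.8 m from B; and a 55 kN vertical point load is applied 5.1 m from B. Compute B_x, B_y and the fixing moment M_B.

ΣF_x = 0: B_x = 0.
ΣF_y = 0: B_y − 25 − 70 − 10 − 55 = 0 → B_y = 160.0 kN.
ΣM about B: M_B − 25·2.2 − 70·8.4 − 10·3.8 − 55·5.1 = 0 → M_B = 961.5 kN·m.

B_x = 0, B_y = 160.0 kN, M_B = 961.5 kN·m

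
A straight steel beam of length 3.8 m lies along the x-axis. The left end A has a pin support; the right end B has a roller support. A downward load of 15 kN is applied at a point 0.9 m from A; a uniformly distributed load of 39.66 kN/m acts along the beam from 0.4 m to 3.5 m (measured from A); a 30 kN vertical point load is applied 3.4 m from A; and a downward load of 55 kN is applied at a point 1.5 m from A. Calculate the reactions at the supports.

Resultant of the distributed load: 39.66 × 3.1 = 122.946 kN at 1.95 m from A.
Moments about A: B_y·3.8 − 15·0.9 − (39.66·3.1)·1.95 − 30·3.4 − 55·1.5 = 0 → B_y = 437.7447/3.8 = 115.196 ≈ 115.2 kN.
ΣF_y = 0: A_y + 115.196 − 15 − 39.66·3.1 − 30 − 55 = 0 → A_y = 107.8 kN.
ΣF_x = 0: no horizontal applied forces, so A_x = 0.

A_x = 0, A_y = 107.8 kN, B_y = 115.2 kN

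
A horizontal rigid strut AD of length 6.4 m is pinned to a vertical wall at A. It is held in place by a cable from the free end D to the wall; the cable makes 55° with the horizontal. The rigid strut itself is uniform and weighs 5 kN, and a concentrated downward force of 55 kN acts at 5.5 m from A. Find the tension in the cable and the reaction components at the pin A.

T = 60.75 kN, A_x = 34.85 kN, A_y = 10.23 kN

ΣM about A: T·sin55°·6.4 − 5·3.2 − 55·5.5 = 0 → T = 318.5/(6.4·0.819152) = 60.7526 ≈ 60.75 kN.
ΣF_x = 0: A_x − T·cos55° = 0 → A_x = 60.7526 × 0.573576 = 34.85 kN.
ΣF_y = 0: A_y + T·sin55° − 5 − 55 = 0 → A_y = 60 − 60.7526 × 0.819152 = 10.23 kN.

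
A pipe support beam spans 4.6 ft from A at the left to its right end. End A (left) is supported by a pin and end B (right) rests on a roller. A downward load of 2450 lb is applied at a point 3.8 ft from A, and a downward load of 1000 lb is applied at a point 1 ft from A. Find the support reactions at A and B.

Taking moments about A: B_y·4.6 − 2450·3.8 − 1000·1 = 0 → B_y = 10310/4.6 = 2241.3 ≈ 2241 lb.
ΣF_y = 0: A_y + 2241.3 − 2450 − 1000 = 0 → A_y = 1209 lb.
ΣF_x = 0: no horizontal applied forces, so A_x = 0.

A_x = 0, A_y = 1209 lb, B_y = 2241 lb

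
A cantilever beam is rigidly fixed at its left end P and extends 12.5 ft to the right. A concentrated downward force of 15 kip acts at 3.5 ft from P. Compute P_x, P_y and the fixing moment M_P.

ΣF_x = 0: P_x = 0.
ΣF_y = 0: P_y − 15 = 0 → P_y = 15.00 kip.
ΣM about P: M_P − 15·3.5 = 0 → M_P = 52.50 kip·ft.

P_x = 0, P_y = 15.00 kip, M_P = 52.50 kip·ft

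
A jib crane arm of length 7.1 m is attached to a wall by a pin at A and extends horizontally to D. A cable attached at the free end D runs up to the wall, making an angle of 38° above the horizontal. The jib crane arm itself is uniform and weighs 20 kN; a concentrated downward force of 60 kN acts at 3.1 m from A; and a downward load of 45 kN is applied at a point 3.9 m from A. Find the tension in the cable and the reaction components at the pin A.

ΣM about A: T·sin38°·7.1 − 20·3.55 − 60·3.1 − 45·3.9 = 0 → T = 432.5/(7.1·0.615661) = 98.9432 ≈ 98.94 kN.
ΣF_x = 0: A_x − T·cos38° = 0 → A_x = 98.9432 × 0.788011 = 77.97 kN.
ΣF_y = 0: A_y + T·sin38° − 20 − 60 − 45 = 0 → A_y = 125 − 98.9432 × 0.615661 = 64.08 kN.

T = 98.94 kN, A_x = 77.97 kN, A_y = 64.08 kN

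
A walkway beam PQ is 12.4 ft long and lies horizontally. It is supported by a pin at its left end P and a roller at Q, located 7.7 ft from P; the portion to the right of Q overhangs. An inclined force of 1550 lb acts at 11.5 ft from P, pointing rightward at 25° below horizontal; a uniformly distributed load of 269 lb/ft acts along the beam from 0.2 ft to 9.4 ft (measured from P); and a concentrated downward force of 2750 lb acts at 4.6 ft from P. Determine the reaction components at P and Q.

Resultant of the distributed load: 269 × 9.2 = 2474.8 lb at 4.8 ft from P.
Taking moments about P: Q_y·7.7 − 1550·sin25°·11.5 − (269·9.2)·4.8 − 2750·4.6 = 0 → Q_y = 32062.2/7.7 = 4163.92 ≈ 4164 lb.
ΣF_y = 0: P_y + 4163.92 − 1550·sin25° − 269·9.2 − 2750 = 0 → P_y = 1716 lb.
ΣF_x = 0: P_x + 1550·cos25° = 0 → P_x = -1405 lb.

P_x = -1405 lb, P_y = 1716 lb, Q_y = 4164 lb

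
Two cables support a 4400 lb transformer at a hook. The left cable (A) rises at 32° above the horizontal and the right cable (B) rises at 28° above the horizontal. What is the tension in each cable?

T_A = 4486 lb, T_B = 4309 lb

ΣF_x = 0: −T_A·cos32° + T_B·cos28° = 0 → T_B = 0.960474·T_A.
ΣF_y = 0: T_A·sin32° + T_B·sin28° = 4400.
Substitute: T_A·(0.529919 + 0.960474·0.469472) = 4400 → T_A = 4485.98 ≈ 4486 lb.
Then T_B = 0.960474 × 4485.98 = 4309 lb.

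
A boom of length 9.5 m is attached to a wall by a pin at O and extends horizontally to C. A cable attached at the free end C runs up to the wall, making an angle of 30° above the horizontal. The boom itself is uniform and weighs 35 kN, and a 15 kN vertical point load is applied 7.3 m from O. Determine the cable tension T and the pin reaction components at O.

T = 58.05 kN, O_x = 50.28 kN, O_y = 20.97 kN

ΣM about O: T·sin30°·9.5 − 35·4.75 − 15·7.3 = 0 → T = 275.75/(9.5·0.5) = 58.0526 ≈ 58.05 kN.
ΣF_x = 0: O_x − T·cos30° = 0 → O_x = 58.0526 × 0.866025 = 50.28 kN.
ΣF_y = 0: O_y + T·sin30° − 35 − 15 = 0 → O_y = 50 − 58.0526 × 0.5 = 20.97 kN.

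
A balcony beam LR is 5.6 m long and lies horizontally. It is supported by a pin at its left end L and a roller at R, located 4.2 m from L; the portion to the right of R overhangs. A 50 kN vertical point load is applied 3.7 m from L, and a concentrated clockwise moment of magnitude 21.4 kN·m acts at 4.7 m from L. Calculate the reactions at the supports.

Taking moments about L: R_y·4.2 − 50·3.7 − 21.4 = 0 → R_y = 206.4/4.2 = 49.1429 ≈ 49.14 kN.
ΣF_y = 0: L_y + 49.1429 − 50 = 0 → L_y = 0.8571 kN.
ΣF_x = 0: no horizontal applied forces, so L_x = 0.

L_x = 0, L_y = 0.8571 kN, R_y = 49.14 kN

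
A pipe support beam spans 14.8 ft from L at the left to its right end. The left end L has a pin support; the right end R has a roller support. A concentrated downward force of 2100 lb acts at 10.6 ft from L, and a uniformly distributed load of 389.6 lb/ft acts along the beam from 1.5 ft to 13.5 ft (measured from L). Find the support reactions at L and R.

Resultant of the distributed load: 389.6 × 12 = 4675.2 lb at 7.5 ft from L.
ΣM about L: R_y·14.8 − 2100·10.6 − (389.6·12)·7.5 = 0 → R_y = 57324/14.8 = 3873.24 ≈ 3873 lb.
ΣF_y = 0: L_y + 3873.24 − 2100 − 389.6·12 = 0 → L_y = 2902 lb.
ΣF_x = 0: no horizontal applied forces, so L_x = 0.

L_x = 0, L_y = 2902 lb, R_y = 3873 lb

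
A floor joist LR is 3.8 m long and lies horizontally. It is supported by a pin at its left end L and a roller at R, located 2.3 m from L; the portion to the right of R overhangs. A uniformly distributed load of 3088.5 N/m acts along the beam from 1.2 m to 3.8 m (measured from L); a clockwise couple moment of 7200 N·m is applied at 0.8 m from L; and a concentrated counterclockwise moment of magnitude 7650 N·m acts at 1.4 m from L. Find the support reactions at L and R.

L_x = 0, L_y = -502.6 N, R_y = 8533 N

Resultant of the distributed load: 3088.5 × 2.6 = 8030.1 N at 2.5 m from L.
ΣM about L: R_y·2.3 − (3088.5·2.6)·2.5 − 7200 + 7650 = 0 → R_y = 19625.25/2.3 = 8532.72 ≈ 8533 N.
ΣF_y = 0: L_y + 8532.72 − 3088.5·2.6 = 0 → L_y = -502.6 N.
ΣF_x = 0: no horizontal applied forces, so L_x = 0.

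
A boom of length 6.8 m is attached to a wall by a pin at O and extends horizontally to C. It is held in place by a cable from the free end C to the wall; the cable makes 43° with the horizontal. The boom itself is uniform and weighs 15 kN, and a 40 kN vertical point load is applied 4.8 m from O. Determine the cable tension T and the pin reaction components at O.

T = 52.40 kN, O_x = 38.32 kN, O_y = 19.26 kN

ΣM about O: T·sin43°·6.8 − 15·3.4 − 40·4.8 = 0 → T = 243/(6.8·0.681998) = 52.3979 ≈ 52.40 kN.
ΣF_x = 0: O_x − T·cos43° = 0 → O_x = 52.3979 × 0.731354 = 38.32 kN.
ΣF_y = 0: O_y + T·sin43° − 15 − 40 = 0 → O_y = 55 − 52.3979 × 0.681998 = 19.26 kN.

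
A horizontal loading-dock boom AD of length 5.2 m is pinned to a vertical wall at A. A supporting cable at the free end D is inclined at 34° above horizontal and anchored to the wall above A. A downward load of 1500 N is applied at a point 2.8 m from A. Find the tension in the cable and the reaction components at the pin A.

T = 1444 N, A_x = 1197 N, A_y = 692.3 N

ΣM about A: T·sin34°·5.2 − 1500·2.8 = 0 → T = 4200/(5.2·0.559193) = 1444.39 ≈ 1444 N.
ΣF_x = 0: A_x − T·cos34° = 0 → A_x = 1444.39 × 0.829038 = 1197 N.
ΣF_y = 0: A_y + T·sin34° − 1500 = 0 → A_y = 1500 − 1444.39 × 0.559193 = 692.3 N.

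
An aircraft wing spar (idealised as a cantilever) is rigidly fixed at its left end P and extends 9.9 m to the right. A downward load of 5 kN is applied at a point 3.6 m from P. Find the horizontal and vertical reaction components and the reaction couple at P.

ΣF_x = 0: P_x = 0.
ΣF_y = 0: P_y − 5 = 0 → P_y = 5.000 kN.
ΣM about P: M_P − 5·3.6 = 0 → M_P = 18.00 kN·m.

P_x = 0, P_y = 5.000 kN, M_P = 18.00 kN·m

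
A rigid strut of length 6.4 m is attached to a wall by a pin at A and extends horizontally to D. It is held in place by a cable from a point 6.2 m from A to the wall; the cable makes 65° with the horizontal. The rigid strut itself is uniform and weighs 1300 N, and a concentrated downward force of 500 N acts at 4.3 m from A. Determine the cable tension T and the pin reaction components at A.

T = 1123 N, A_x = 474.6 N, A_y = 782.3 N

ΣM about A: T·sin65°·6.2 − 1300·3.2 − 500·4.3 = 0 → T = 6310/(6.2·0.906308) = 1122.95 ≈ 1123 N.
ΣF_x = 0: A_x − T·cos65° = 0 → A_x = 1122.95 × 0.422618 = 474.6 N.
ΣF_y = 0: A_y + T·sin65° − 1300 − 500 = 0 → A_y = 1800 − 1122.95 × 0.906308 = 782.3 N.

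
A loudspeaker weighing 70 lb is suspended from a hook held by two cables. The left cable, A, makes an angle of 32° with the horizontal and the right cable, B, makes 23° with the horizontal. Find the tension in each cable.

ΣF_x = 0: −T_A·cos32° + T_B·cos23° = 0 → T_B = 0.921286·T_A.
ΣF_y = 0: T_A·sin32° + T_B·sin23° = 70.
Substitute: T_A·(0.529919 + 0.921286·0.390731) = 70 → T_A = 78.6611 ≈ 78.66 lb.
Then T_B = 0.921286 × 78.6611 = 72.47 lb.

T_A = 78.66 lb, T_B = 72.47 lb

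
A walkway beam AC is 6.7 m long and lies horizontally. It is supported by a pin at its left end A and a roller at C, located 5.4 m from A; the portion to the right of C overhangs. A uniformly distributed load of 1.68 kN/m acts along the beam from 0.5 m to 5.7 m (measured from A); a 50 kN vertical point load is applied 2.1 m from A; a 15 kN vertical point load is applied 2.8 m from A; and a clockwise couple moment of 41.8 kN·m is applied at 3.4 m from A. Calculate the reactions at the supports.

A_x = 0, A_y = 33.76 kN, C_y = 39.98 kN

Resultant of the distributed load: 1.68 × 5.2 = 8.736 kN at 3.1 m from A.
ΣM about A: C_y·5.4 − (1.68·5.2)·3.1 − 50·2.1 − 15·2.8 − 41.8 = 0 → C_y = 215.8816/5.4 = 39.9781 ≈ 39.98 kN.
ΣF_y = 0: A_y + 39.9781 − 1.68·5.2 − 50 − 15 = 0 → A_y = 33.76 kN.
ΣF_x = 0: no horizontal applied forces, so A_x = 0.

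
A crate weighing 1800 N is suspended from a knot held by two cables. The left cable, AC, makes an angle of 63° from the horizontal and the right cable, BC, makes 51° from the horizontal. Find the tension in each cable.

T_AC = 1240 N, T_BC = 894.5 N

ΣF_x = 0: −T_AC·cos63° + T_BC·cos51° = 0 → T_BC = 0.721398·T_AC.
ΣF_y = 0: T_AC·sin63° + T_BC·sin51° = 1800.
Substitute: T_AC·(0.891007 + 0.721398·0.777146) = 1800 → T_AC = 1239.98 ≈ 1240 N.
Then T_BC = 0.721398 × 1239.98 = 894.5 N.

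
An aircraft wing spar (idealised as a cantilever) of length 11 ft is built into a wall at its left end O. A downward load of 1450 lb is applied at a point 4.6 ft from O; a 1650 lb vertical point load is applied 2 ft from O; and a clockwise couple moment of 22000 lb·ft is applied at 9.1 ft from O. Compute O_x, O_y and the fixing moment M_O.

O_x = 0, O_y = 3100 lb, M_O = 31970 lb·ft

ΣF_x = 0: O_x = 0.
ΣF_y = 0: O_y − 1450 − 1650 = 0 → O_y = 3100 lb.
ΣM about O: M_O − 1450·4.6 − 1650·2 − 22000 = 0 → M_O = 31970 lb·ft.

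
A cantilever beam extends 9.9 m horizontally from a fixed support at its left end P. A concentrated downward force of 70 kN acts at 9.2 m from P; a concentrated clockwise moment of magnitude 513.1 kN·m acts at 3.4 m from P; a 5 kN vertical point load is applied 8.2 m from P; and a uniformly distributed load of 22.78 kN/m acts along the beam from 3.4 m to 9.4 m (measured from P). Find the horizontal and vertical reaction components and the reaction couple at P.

P_x = 0, P_y = 211.7 kN, M_P = 2073 kN·m

Resultant of the distributed load: 22.78 × 6 = 136.68 kN at 6.4 m from P.
ΣF_x = 0: P_x = 0.
ΣF_y = 0: P_y − 70 − 5 − 22.78·6 = 0 → P_y = 211.7 kN.
ΣM about P: M_P − 70·9.2 − 513.1 − 5·8.2 − (22.78·6)·6.4 = 0 → M_P = 2073 kN·m.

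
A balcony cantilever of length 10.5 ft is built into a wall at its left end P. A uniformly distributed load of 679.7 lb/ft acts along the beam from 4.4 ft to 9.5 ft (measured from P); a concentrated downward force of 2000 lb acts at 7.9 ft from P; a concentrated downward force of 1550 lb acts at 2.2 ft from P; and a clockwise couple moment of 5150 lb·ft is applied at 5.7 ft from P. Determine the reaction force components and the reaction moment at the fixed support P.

P_x = 0, P_y = 7016 lb, M_P = 48450 lb·ft

Resultant of the distributed load: 679.7 × 5.1 = 3466.47 lb at 6.95 ft from P.
ΣF_x = 0: P_x = 0.
ΣF_y = 0: P_y − 679.7·5.1 − 2000 − 1550 = 0 → P_y = 7016 lb.
ΣM about P: M_P − (679.7·5.1)·6.95 − 2000·7.9 − 1550·2.2 − 5150 = 0 → M_P = 48450 lb·ft.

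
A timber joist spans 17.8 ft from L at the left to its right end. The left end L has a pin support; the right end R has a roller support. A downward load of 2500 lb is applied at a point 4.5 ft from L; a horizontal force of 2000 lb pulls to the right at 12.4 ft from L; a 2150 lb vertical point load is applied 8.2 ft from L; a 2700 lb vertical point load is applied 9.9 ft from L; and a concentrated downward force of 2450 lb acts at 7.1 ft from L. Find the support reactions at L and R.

Taking moments about L: R_y·17.8 − 2500·4.5 − 2150·8.2 − 2700·9.9 − 2450·7.1 = 0 → R_y = 73005/17.8 = 4101.4 ≈ 4101 lb.
ΣF_y = 0: L_y + 4101.4 − 2500 − 2150 − 2700 − 2450 = 0 → L_y = 5699 lb.
ΣF_x = 0: L_x + 2000 = 0 → L_x = -2000 lb.

L_x = -2000 lb, L_y = 5699 lb, R_y = 4101 lb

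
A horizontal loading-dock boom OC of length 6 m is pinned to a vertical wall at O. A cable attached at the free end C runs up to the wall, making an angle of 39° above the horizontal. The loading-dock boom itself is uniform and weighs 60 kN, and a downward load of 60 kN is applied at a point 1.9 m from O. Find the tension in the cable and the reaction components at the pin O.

T = 77.86 kN, O_x = 60.51 kN, O_y = 71.00 kN

ΣM about O: T·sin39°·6 − 60·3 − 60·1.9 = 0 → T = 294/(6·0.62932) = 77.8618 ≈ 77.86 kN.
ΣF_x = 0: O_x − T·cos39° = 0 → O_x = 77.8618 × 0.777146 = 60.51 kN.
ΣF_y = 0: O_y + T·sin39° − 60 − 60 = 0 → O_y = 120 − 77.8618 × 0.62932 = 71.00 kN.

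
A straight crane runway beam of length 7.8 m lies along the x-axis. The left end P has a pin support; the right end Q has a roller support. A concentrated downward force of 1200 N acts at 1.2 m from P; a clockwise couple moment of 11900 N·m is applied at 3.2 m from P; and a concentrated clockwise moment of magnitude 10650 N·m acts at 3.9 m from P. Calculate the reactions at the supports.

P_x = 0, P_y = -1876 N, Q_y = 3076 N

Moments about P: Q_y·7.8 − 1200·1.2 − 11900 − 10650 = 0 → Q_y = 23990/7.8 = 3075.64 ≈ 3076 N.
ΣF_y = 0: P_y + 3075.64 − 1200 = 0 → P_y = -1876 N.
ΣF_x = 0: no horizontal applied forces, so P_x = 0.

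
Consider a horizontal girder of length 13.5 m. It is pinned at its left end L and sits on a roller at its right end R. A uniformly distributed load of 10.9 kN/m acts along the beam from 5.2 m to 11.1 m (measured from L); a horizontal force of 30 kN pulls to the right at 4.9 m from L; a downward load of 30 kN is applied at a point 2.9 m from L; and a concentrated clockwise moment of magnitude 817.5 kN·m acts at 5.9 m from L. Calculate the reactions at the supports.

L_x = -30.00 kN, L_y = -11.51 kN, R_y = 105.8 kN

Resultant of the distributed load: 10.9 × 5.9 = 64.31 kN at 8.15 m from L.
Moments about L: R_y·13.5 − (10.9·5.9)·8.15 − 30·2.9 − 817.5 = 0 → R_y = 1428.6265/13.5 = 105.824 ≈ 105.8 kN.
ΣF_y = 0: L_y + 105.824 − 10.9·5.9 − 30 = 0 → L_y = -11.51 kN.
ΣF_x = 0: L_x + 30 = 0 → L_x = -30.00 kN.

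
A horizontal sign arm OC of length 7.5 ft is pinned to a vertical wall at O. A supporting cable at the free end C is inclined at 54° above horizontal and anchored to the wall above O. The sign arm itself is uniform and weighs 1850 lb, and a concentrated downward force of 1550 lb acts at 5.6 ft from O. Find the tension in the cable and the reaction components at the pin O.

ΣM about O: T·sin54°·7.5 − 1850·3.75 − 1550·5.6 = 0 → T = 15617.5/(7.5·0.809017) = 2573.91 ≈ 2574 lb.
ΣF_x = 0: O_x − T·cos54° = 0 → O_x = 2573.91 × 0.587785 = 1513 lb.
ΣF_y = 0: O_y + T·sin54° − 1850 − 1550 = 0 → O_y = 3400 − 2573.91 × 0.809017 = 1318 lb.

T = 2574 lb, O_x = 1513 lb, O_y = 1318 lb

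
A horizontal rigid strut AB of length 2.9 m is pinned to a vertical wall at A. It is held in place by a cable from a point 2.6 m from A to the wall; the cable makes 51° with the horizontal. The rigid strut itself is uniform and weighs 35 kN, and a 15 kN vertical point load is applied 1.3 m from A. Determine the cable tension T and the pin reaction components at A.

T = 34.77 kN, A_x = 21.88 kN, A_y = 22.98 kN

ΣM about A: T·sin51°·2.6 − 35·1.45 − 15·1.3 = 0 → T = 70.25/(2.6·0.777146) = 34.7673 ≈ 34.77 kN.
ΣF_x = 0: A_x − T·cos51° = 0 → A_x = 34.7673 × 0.62932 = 21.88 kN.
ΣF_y = 0: A_y + T·sin51° − 35 − 15 = 0 → A_y = 50 − 34.7673 × 0.777146 = 22.98 kN.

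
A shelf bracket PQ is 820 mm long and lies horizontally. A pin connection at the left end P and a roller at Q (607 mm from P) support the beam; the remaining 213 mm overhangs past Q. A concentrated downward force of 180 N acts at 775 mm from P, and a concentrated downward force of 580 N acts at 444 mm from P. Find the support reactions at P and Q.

P_x = 0, P_y = 105.9 N, Q_y = 654.1 N

ΣM about P: Q_y·607 − 180·775 − 580·444 = 0 → Q_y = 397020/607 = 654.069 ≈ 654.1 N.
ΣF_y = 0: P_y + 654.069 − 180 − 580 = 0 → P_y = 105.9 N.
ΣF_x = 0: no horizontal applied forces, so P_x = 0.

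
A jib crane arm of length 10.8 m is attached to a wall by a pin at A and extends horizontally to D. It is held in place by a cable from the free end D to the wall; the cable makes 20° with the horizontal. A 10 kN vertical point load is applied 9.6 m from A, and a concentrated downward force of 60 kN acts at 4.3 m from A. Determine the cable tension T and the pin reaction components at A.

ΣM about A: T·sin20°·10.8 − 10·9.6 − 60·4.3 = 0 → T = 354/(10.8·0.34202) = 95.8359 ≈ 95.84 kN.
ΣF_x = 0: A_x − T·cos20° = 0 → A_x = 95.8359 × 0.939693 = 90.06 kN.
ΣF_y = 0: A_y + T·sin20° − 10 − 60 = 0 → A_y = 70 − 95.8359 × 0.34202 = 37.22 kN.

T = 95.84 kN, A_x = 90.06 kN, A_y = 37.22 kN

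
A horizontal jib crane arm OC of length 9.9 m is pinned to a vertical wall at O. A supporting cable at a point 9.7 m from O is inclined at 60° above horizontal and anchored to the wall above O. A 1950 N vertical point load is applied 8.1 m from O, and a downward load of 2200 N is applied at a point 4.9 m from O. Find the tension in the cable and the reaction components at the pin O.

T = 3164 N, O_x = 1582 N, O_y = 1410 N

ΣM about O: T·sin60°·9.7 − 1950·8.1 − 2200·4.9 = 0 → T = 26575/(9.7·0.866025) = 3163.52 ≈ 3164 N.
ΣF_x = 0: O_x − T·cos60° = 0 → O_x = 3163.52 × 0.5 = 1582 N.
ΣF_y = 0: O_y + T·sin60° − 1950 − 2200 = 0 → O_y = 4150 − 3163.52 × 0.866025 = 1410 N.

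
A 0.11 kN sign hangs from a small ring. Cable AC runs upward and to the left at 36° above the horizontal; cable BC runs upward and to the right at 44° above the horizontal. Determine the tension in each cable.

ΣF_x = 0: −T_AC·cos36° + T_BC·cos44° = 0 → T_BC = 1.12467·T_AC.
ΣF_y = 0: T_AC·sin36° + T_BC·sin44° = 0.11.
Substitute: T_AC·(0.587785 + 1.12467·0.694658) = 0.11 → T_AC = 0.0803479 ≈ 0.08035 kN.
Then T_BC = 1.12467 × 0.0803479 = 0.09036 kN.

T_AC = 0.08035 kN, T_BC = 0.09036 kN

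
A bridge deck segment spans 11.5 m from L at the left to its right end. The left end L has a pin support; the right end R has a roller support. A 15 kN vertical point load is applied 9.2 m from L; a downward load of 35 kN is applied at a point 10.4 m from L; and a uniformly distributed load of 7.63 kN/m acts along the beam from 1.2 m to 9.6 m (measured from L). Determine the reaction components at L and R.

L_x = 0, L_y = 40.34 kN, R_y = 73.75 kN

Resultant of the distributed load: 7.63 × 8.4 = 64.092 kN at 5.4 m from L.
ΣM about L: R_y·11.5 − 15·9.2 − 35·10.4 − (7.63·8.4)·5.4 = 0 → R_y = 848.0968/11.5 = 73.7475 ≈ 73.75 kN.
ΣF_y = 0: L_y + 73.7475 − 15 − 35 − 7.63·8.4 = 0 → L_y = 40.34 kN.
ΣF_x = 0: no horizontal applied forces, so L_x = 0.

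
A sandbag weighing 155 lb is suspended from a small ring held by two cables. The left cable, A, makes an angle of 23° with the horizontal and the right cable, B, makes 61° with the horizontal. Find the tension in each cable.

T_A = 75.56 lb, T_B = 143.5 lb

ΣF_x = 0: −T_A·cos23° + T_B·cos61° = 0 → T_B = 1.89869·T_A.
ΣF_y = 0: T_A·sin23° + T_B·sin61° = 155.
Substitute: T_A·(0.390731 + 1.89869·0.87462) = 155 → T_A = 75.5595 ≈ 75.56 lb.
Then T_B = 1.89869 × 75.5595 = 143.5 lb.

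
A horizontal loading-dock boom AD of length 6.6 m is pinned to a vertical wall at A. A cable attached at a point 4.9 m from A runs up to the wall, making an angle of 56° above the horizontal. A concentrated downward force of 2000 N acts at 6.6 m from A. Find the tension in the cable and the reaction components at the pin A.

T = 3249 N, A_x = 1817 N, A_y = -693.9 N

ΣM about A: T·sin56°·4.9 − 2000·6.6 = 0 → T = 13200/(4.9·0.829038) = 3249.4 ≈ 3249 N.
ΣF_x = 0: A_x − T·cos56° = 0 → A_x = 3249.4 × 0.559193 = 1817 N.
ΣF_y = 0: A_y + T·sin56° − 2000 = 0 → A_y = 2000 − 3249.4 × 0.829038 = -693.9 N.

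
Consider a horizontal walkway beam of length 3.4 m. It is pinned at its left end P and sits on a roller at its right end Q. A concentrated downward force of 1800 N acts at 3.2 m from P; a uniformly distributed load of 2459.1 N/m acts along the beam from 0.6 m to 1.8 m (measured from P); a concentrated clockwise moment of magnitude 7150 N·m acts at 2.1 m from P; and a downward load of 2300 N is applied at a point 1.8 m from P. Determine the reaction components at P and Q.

Resultant of the distributed load: 2459.1 × 1.2 = 2950.92 N at 1.2 m from P.
Moments about P: Q_y·3.4 − 1800·3.2 − (2459.1·1.2)·1.2 − 7150 − 2300·1.8 = 0 → Q_y = 20591.104/3.4 = 6056.21 ≈ 6056 N.
ΣF_y = 0: P_y + 6056.21 − 1800 − 2459.1·1.2 − 2300 = 0 → P_y = 994.7 N.
ΣF_x = 0: no horizontal applied forces, so P_x = 0.

P_x = 0, P_y = 994.7 N, Q_y = 6056 N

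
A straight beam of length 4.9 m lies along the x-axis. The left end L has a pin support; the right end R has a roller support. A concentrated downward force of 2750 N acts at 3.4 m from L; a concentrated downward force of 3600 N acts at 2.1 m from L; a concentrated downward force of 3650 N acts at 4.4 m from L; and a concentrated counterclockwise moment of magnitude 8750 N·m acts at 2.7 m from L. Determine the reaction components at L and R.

ΣM about L: R_y·4.9 − 2750·3.4 − 3600·2.1 − 3650·4.4 + 8750 = 0 → R_y = 24220/4.9 = 4942.86 ≈ 4943 N.
ΣF_y = 0: L_y + 4942.86 − 2750 − 3600 − 3650 = 0 → L_y = 5057 N.
ΣF_x = 0: no horizontal applied forces, so L_x = 0.

L_x = 0, L_y = 5057 N, R_y = 4943 N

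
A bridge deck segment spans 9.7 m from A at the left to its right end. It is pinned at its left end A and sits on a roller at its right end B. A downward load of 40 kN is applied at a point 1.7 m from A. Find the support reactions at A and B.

Taking moments about A: B_y·9.7 − 40·1.7 = 0 → B_y = 68/9.7 = 7.01031 ≈ 7.010 kN.
ΣF_y = 0: A_y + 7.01031 − 40 = 0 → A_y = 32.99 kN.
ΣF_x = 0: no horizontal applied forces, so A_x = 0.

A_x = 0, A_y = 32.99 kN, B_y = 7.010 kN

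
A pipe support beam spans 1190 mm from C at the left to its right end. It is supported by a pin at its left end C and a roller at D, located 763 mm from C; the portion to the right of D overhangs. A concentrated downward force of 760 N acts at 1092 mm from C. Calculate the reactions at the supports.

Taking moments about C: D_y·763 − 760·1092 = 0 → D_y = 829920/763 = 1087.71 ≈ 1088 N.
ΣF_y = 0: C_y + 1087.71 − 760 = 0 → C_y = -327.7 N.
ΣF_x = 0: no horizontal applied forces, so C_x = 0.

C_x = 0, C_y = -327.7 N, D_y = 1088 N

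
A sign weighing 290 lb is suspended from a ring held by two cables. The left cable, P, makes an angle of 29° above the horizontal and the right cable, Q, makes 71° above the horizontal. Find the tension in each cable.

T_P = 95.87 lb, T_Q = 257.6 lb

ΣF_x = 0: −T_P·cos29° + T_Q·cos71° = 0 → T_Q = 2.68644·T_P.
ΣF_y = 0: T_P·sin29° + T_Q·sin71° = 290.
Substitute: T_P·(0.48481 + 2.68644·0.945519) = 290 → T_P = 95.8713 ≈ 95.87 lb.
Then T_Q = 2.68644 × 95.8713 = 257.6 lb.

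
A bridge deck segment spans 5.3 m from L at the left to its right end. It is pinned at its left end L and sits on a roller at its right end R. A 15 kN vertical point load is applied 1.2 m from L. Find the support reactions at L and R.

ΣM about L: R_y·5.3 − 15·1.2 = 0 → R_y = 18/5.3 = 3.39623 ≈ 3.396 kN.
ΣF_y = 0: L_y + 3.39623 − 15 = 0 → L_y = 11.60 kN.
ΣF_x = 0: no horizontal applied forces, so L_x = 0.

L_x = 0, L_y = 11.60 kN, R_y = 3.396 kN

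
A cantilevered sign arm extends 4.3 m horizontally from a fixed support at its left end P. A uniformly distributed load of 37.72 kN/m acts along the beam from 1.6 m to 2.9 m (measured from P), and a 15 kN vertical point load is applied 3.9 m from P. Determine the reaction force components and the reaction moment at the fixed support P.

Resultant of the distributed load: 37.72 × 1.3 = 49.036 kN at 2.25 m from P.
ΣF_x = 0: P_x = 0.
ΣF_y = 0: P_y − 37.72·1.3 − 15 = 0 → P_y = 64.04 kN.
ΣM about P: M_P − (37.72·1.3)·2.25 − 15·3.9 = 0 → M_P = 168.8 kN·m.

P_x = 0, P_y = 64.04 kN, M_P = 168.8 kN·m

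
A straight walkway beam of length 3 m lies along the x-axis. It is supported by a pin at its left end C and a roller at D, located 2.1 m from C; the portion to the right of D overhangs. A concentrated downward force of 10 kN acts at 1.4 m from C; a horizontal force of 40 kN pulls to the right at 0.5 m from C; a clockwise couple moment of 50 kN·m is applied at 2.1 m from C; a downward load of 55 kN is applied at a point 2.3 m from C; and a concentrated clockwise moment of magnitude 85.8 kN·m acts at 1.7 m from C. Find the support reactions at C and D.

ΣM about C: D_y·2.1 − 10·1.4 − 50 − 55·2.3 − 85.8 = 0 → D_y = 276.3/2.1 = 131.571 ≈ 131.6 kN.
ΣF_y = 0: C_y + 131.571 − 10 − 55 = 0 → C_y = -66.57 kN.
ΣF_x = 0: C_x + 40 = 0 → C_x = -40.00 kN.

C_x = -40.00 kN, C_y = -66.57 kN, D_y = 131.6 kN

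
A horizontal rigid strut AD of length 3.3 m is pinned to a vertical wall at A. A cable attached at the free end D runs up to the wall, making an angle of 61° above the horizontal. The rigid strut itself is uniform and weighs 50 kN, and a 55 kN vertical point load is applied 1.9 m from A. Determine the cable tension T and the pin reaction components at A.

ΣM about A: T·sin61°·3.3 − 50·1.65 − 55·1.9 = 0 → T = 187/(3.3·0.87462) = 64.79 kN.
ΣF_x = 0: A_x − T·cos61° = 0 → A_x = 64.79 × 0.48481 = 31.41 kN.
ΣF_y = 0: A_y + T·sin61° − 50 − 55 = 0 → A_y = 105 − 64.79 × 0.87462 = 48.33 kN.

T = 64.79 kN, A_x = 31.41 kN, A_y = 48.33 kN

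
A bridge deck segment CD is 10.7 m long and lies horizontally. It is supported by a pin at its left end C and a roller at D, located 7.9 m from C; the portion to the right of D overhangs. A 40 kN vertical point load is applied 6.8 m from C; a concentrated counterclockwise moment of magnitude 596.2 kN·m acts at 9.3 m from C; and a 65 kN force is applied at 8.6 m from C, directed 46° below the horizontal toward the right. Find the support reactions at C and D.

Moments about C: D_y·7.9 − 40·6.8 + 596.2 − 65·sin46°·8.6 = 0 → D_y = 77.9109/7.9 = 9.86214 ≈ 9.862 kN.
ΣF_y = 0: C_y + 9.86214 − 40 − 65·sin46° = 0 → C_y = 76.89 kN.
ΣF_x = 0: C_x + 65·cos46° = 0 → C_x = -45.15 kN.

C_x = -45.15 kN, C_y = 76.89 kN, D_y = 9.862 kN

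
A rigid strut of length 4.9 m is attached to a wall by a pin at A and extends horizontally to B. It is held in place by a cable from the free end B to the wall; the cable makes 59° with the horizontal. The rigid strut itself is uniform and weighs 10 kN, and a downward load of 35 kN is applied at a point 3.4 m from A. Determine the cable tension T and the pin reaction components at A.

T = 34.17 kN, A_x = 17.60 kN, A_y = 15.71 kN

ΣM about A: T·sin59°·4.9 − 10·2.45 − 35·3.4 = 0 → T = 143.5/(4.9·0.857167) = 34.1657 ≈ 34.17 kN.
ΣF_x = 0: A_x − T·cos59° = 0 → A_x = 34.1657 × 0.515038 = 17.60 kN.
ΣF_y = 0: A_y + T·sin59° − 10 − 35 = 0 → A_y = 45 − 34.1657 × 0.857167 = 15.71 kN.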